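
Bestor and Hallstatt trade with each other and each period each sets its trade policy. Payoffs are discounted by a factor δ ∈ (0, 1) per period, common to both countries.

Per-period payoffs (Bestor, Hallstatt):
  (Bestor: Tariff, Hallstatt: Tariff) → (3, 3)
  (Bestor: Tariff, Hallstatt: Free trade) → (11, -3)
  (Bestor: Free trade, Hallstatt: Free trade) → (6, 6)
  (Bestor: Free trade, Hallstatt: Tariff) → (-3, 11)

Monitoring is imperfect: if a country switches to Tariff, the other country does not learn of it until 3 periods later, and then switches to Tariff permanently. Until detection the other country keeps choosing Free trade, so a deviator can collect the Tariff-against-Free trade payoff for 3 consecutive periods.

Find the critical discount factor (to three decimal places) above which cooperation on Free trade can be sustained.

0.855

The best deviation is to choose Tariff for all 3 undetected periods, earning 11 each, then 3 forever once detected.
Deviation value: 11(1−δ^3)/(1−δ) + 3δ^3/(1−δ); cooperation value: 6/(1−δ).
IC: 6 ≥ 11(1−δ^3) + 3δ^3 = 11 − 8δ^3.
So δ^3 ≥ 5/8, giving δ ≥ (5/8)^(1/3) ≈ 0.855.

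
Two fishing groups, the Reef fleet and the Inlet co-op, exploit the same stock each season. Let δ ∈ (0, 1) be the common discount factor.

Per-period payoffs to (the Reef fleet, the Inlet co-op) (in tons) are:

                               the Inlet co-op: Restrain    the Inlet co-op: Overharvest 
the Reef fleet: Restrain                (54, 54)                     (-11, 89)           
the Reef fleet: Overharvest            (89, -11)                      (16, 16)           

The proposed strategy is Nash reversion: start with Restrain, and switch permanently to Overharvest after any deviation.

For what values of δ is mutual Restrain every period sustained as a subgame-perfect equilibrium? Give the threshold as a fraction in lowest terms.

35/73

Cooperation forever yields 54 each period: 54/(1−δ).
Deviating yields 89 once, then 16 forever: 89 + 16δ/(1−δ).
No profitable deviation requires 54/(1−δ) ≥ 89 + 16δ/(1−δ).
Multiplying by (1−δ): 54 ≥ 89(1−δ) + 16δ = 89 − 73δ.
So 73δ ≥ 35, i.e. δ ≥ 35/73.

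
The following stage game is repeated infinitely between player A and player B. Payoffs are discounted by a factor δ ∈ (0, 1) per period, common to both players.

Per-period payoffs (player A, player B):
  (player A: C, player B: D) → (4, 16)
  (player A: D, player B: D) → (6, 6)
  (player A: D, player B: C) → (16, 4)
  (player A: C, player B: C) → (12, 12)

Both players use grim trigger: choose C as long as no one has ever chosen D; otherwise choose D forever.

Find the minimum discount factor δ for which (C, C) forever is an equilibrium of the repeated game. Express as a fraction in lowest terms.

2/5

Under grim trigger the critical discount factor is (T−C)/(T−P) with T = 16, C = 12, P = 6.
δ* = (16−12)/(16−6) = 4/10 = 2/5.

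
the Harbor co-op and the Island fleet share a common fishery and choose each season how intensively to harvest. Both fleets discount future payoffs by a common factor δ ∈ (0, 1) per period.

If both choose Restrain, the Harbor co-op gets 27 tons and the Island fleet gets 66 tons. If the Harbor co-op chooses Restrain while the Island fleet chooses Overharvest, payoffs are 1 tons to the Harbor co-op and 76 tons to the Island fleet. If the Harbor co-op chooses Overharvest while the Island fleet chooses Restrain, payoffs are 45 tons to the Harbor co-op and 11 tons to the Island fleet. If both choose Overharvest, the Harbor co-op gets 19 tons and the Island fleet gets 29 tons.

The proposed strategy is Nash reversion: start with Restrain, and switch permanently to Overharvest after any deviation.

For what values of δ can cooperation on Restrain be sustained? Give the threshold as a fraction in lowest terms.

9/13

For the Harbor co-op: deviation gain 45−27 = 18, per-period punishment loss 27−19 = 8. IC gives δ ≥ 18/26 = 9/13.
For the Island fleet: gain 10, loss 37 per period, so δ ≥ 10/47.
The tighter constraint is the Harbor co-op's, so cooperation needs δ ≥ 9/13.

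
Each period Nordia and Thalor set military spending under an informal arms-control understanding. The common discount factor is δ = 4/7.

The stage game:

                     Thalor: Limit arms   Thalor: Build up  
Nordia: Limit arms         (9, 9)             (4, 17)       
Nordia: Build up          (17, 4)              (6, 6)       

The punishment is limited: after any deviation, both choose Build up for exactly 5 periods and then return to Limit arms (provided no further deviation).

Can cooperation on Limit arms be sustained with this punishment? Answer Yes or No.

No

IC: δ+…+δ^5 ≥ (17−9)/(9−6) = 8/3.
At δ = 4/7: partial sum = 1.2521 < 2.6667. Cooperation not sustainable.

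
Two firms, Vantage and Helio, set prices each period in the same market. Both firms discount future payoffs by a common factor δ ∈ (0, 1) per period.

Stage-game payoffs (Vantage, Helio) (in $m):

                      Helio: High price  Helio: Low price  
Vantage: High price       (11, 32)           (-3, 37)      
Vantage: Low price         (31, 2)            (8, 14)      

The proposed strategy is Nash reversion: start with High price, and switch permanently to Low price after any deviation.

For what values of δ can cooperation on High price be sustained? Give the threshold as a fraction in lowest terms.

For Vantage: deviation gain 31−11 = 20, per-period punishment loss 11−8 = 3. IC gives δ ≥ 20/23.
For Helio: gain 5, loss 18 per period, so δ ≥ 5/23.
The tighter constraint is Vantage's, so cooperation needs δ ≥ 20/23.

20/23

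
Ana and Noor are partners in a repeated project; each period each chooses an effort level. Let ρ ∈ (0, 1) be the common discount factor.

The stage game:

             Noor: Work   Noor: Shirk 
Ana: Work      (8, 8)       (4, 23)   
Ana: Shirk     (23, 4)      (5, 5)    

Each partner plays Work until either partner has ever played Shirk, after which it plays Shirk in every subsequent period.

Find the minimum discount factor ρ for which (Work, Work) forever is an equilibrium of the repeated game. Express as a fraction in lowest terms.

One-period gain from deviating is 23 − 8 = 15. The loss is 8 − 5 = 3 in every subsequent period, with present value 3·ρ/(1−ρ).
Deviation is unprofitable when 3·ρ/(1−ρ) ≥ 15, i.e. ρ/(1−ρ) ≥ 5.
Equivalently ρ ≥ 15/(15+3) = 5/6.

5/6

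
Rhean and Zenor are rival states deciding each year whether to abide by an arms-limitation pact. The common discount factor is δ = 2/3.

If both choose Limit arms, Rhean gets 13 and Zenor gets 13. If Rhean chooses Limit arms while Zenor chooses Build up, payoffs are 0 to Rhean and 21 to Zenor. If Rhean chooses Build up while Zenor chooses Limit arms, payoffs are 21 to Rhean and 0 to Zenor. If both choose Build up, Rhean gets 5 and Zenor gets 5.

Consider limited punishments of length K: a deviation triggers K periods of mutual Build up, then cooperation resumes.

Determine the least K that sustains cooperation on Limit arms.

2

No profitable deviation requires (13−5)(δ+…+δ^K) ≥ 21−13, i.e. δ+…+δ^K ≥ 1 ≈ 1.0000.
With δ = 2/3, the partial sums are K=1: 0.6667, K=2: 1.1111.
K = 2 is the first length at which the sum reaches 1.0000.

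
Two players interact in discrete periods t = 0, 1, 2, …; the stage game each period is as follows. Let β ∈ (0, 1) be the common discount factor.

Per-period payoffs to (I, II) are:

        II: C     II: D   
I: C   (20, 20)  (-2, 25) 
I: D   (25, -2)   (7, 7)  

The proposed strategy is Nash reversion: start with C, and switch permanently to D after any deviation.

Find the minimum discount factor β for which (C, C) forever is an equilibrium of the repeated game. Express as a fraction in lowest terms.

5/18

Cooperation forever yields 20 each period: 20/(1−β).
Deviating yields 25 once, then 7 forever: 25 + 7β/(1−β).
No profitable deviation requires 20/(1−β) ≥ 25 + 7β/(1−β).
Multiplying by (1−β): 20 ≥ 25(1−β) + 7β = 25 − 18β.
So 18β ≥ 5, i.e. β ≥ 5/18.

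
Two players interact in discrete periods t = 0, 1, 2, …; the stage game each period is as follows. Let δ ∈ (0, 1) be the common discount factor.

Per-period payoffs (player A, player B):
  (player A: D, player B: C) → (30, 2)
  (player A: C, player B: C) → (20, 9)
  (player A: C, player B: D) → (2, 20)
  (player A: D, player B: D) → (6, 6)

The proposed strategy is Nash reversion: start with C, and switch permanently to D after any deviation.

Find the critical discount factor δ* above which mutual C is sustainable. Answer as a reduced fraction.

player A: cooperation gives 20 each period; deviation gives 30 once then 6 forever.
  20/(1−δ) ≥ 30 + 6δ/(1−δ) ⇒ δ ≥ 10/24 = 5/12.
player B: cooperation gives 9 each period; deviation gives 20 once then 6 forever.
  δ ≥ 11/14.
Both must hold, so the binding constraint is player B's: δ ≥ 11/14.

11/14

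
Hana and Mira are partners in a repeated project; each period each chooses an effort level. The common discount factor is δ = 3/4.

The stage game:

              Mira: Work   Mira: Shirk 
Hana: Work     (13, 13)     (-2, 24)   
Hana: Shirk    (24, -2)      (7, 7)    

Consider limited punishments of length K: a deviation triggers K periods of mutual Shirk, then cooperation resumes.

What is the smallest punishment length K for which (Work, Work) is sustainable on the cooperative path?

IC: δ(1−δ^K)/(1−δ) ≥ (24−13)/(13−7) = 11/6.
With δ = 3/4: need 1 − δ^K ≥ 11/6·(1−3/4)/(3/4), i.e. δ^K ≤ 0.3889.
Since (3/4)^3 = 0.4219 and (3/4)^4 = 0.3164, the smallest such K is 4.

4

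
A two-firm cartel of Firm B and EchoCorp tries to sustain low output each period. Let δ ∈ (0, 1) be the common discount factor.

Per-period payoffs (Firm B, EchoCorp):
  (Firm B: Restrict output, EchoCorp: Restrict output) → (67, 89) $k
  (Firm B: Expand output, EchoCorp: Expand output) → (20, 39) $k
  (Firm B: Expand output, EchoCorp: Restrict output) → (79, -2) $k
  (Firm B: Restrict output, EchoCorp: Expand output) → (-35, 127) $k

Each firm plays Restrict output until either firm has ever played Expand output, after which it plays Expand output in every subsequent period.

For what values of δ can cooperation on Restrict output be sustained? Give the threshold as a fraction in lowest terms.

For Firm B: deviation gain 79−67 = 12, per-period punishment loss 67−20 = 47. IC gives δ ≥ 12/59.
For EchoCorp: gain 38, loss 50 per period, so δ ≥ 38/88 = 19/44.
The tighter constraint is EchoCorp's, so cooperation needs δ ≥ 19/44.

19/44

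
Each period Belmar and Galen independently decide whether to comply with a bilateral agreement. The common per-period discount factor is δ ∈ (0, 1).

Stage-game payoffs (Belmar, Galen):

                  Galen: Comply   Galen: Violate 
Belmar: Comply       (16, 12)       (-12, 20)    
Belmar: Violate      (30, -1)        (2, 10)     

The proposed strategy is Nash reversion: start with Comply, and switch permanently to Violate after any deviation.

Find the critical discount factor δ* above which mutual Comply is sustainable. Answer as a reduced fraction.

4/5

Belmar: cooperation gives 16 each period; deviation gives 30 once then 2 forever.
  16/(1−δ) ≥ 30 + 2δ/(1−δ) ⇒ δ ≥ 14/28 = 1/2.
Galen: cooperation gives 12 each period; deviation gives 20 once then 10 forever.
  δ ≥ 8/10 = 4/5.
Both must hold, so the binding constraint is Galen's: δ ≥ 4/5.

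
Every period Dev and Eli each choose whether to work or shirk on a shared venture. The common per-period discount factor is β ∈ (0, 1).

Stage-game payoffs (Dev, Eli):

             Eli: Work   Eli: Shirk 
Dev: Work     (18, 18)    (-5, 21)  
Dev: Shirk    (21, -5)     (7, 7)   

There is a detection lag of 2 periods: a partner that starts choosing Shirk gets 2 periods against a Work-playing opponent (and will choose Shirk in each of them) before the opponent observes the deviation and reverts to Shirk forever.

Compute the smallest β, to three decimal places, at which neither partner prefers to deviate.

0.463

The best deviation is to choose Shirk for all 2 undetected periods, earning 21 each, then 7 forever once detected.
Deviation value: 21(1−β^2)/(1−β) + 7β^2/(1−β); cooperation value: 18/(1−β).
IC: 18 ≥ 21(1−β^2) + 7β^2 = 21 − 14β^2.
So β^2 ≥ 3/14, giving β ≥ (3/14)^(1/2) ≈ 0.463.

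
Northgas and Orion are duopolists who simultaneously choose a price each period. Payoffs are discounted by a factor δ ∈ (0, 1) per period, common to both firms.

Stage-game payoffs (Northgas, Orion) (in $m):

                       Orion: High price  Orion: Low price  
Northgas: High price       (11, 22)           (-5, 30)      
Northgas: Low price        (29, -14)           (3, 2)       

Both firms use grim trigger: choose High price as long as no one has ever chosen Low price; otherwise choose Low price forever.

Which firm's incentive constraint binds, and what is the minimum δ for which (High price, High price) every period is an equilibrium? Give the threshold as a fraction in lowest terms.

Northgas's threshold: (29−11)/(29−3) = 9/13.
Orion's threshold: (30−22)/(30−2) = 2/7.
9/13 > 2/7, so Northgas binds and δ* = 9/13.

Northgas; δ ≥ 9/13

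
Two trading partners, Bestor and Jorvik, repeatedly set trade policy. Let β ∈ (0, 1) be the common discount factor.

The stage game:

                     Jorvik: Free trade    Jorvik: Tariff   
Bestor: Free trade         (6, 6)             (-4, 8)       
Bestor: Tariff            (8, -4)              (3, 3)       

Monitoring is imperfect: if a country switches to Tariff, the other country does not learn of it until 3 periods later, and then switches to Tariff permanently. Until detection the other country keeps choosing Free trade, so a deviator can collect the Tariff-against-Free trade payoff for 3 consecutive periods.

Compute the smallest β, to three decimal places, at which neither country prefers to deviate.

0.737

Deviating for the 3 undetected periods gains 8−6 = 2 per period over cooperation, then loses 6−3 = 3 per period forever once punishment starts.
Gain: 2(1 + β + … + β^2); loss: 3·β^3/(1−β).
No profitable deviation ⇔ 2(1−β^3) ≤ 3·β^3, i.e. β^3 ≥ 2/(2+3) = 2/5.
Hence β ≥ (2/5)^(1/3) ≈ 0.737.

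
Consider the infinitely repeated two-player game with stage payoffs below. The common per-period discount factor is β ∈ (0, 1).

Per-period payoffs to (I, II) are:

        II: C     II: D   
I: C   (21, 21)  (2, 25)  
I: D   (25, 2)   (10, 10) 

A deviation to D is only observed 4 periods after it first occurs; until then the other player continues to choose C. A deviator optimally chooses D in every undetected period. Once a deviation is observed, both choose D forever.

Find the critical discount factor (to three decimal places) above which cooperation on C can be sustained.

0.719

A deviator earns 25 for 4 periods, then 10 forever; cooperating earns 21 forever. Multiplying the IC by (1−β):
21 ≥ 25(1−β^4) + 10β^4, so 15·β^4 ≥ 4 and β^4 ≥ 4/15.
β ≥ (4/15)^(1/4) ≈ 0.719.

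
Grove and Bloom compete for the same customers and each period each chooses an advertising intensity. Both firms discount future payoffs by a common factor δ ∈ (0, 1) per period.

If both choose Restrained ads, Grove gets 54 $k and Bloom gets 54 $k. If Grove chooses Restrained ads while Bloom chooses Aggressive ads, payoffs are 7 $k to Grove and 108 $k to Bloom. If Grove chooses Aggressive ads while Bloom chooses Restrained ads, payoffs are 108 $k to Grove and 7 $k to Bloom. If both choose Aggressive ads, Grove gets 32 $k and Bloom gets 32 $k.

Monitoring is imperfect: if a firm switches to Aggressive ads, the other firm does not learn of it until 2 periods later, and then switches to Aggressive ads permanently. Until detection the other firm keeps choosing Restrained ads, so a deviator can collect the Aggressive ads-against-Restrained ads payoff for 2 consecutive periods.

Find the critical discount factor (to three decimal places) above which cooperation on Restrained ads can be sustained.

0.843

A deviator earns 108 for 2 periods, then 32 forever; cooperating earns 54 forever. Multiplying the IC by (1−δ):
54 ≥ 108(1−δ^2) + 32δ^2, so 76·δ^2 ≥ 54 and δ^2 ≥ 27/38.
δ ≥ (27/38)^(1/2) ≈ 0.843.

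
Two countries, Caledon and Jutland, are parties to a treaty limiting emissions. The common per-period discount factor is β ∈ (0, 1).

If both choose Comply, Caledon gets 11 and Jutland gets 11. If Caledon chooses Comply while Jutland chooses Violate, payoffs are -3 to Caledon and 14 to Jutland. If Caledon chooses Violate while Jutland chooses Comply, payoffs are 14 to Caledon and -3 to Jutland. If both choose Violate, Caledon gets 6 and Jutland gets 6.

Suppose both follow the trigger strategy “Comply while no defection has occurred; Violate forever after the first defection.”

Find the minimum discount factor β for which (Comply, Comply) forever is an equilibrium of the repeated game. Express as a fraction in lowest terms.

Under grim trigger the critical discount factor is (T−C)/(T−P) with T = 14, C = 11, P = 6.
β* = (14−11)/(14−6) = 3/8.

3/8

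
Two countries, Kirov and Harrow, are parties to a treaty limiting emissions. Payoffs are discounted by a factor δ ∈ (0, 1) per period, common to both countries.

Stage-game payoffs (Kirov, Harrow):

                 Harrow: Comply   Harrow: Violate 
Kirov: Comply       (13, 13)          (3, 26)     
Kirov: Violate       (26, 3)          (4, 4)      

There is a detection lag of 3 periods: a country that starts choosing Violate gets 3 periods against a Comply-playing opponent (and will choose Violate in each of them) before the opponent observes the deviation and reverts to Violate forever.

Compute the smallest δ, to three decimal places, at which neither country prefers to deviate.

Deviating for the 3 undetected periods gains 26−13 = 13 per period over cooperation, then loses 13−4 = 9 per period forever once punishment starts.
Gain: 13(1 + δ + … + δ^2); loss: 9·δ^3/(1−δ).
No profitable deviation ⇔ 13(1−δ^3) ≤ 9·δ^3, i.e. δ^3 ≥ 13/(13+9) = 13/22.
Hence δ ≥ (13/22)^(1/3) ≈ 0.839.

0.839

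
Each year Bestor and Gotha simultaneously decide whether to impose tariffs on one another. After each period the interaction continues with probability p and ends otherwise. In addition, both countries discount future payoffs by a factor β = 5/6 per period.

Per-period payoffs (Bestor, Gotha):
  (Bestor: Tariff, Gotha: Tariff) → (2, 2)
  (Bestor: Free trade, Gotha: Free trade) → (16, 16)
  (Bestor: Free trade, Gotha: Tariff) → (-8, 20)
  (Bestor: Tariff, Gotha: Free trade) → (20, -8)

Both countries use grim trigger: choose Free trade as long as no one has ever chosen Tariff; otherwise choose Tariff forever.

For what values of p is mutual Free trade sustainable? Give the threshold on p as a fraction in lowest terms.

With continuation probability p and discount β, the effective per-period discount factor is βp.
Grim-trigger IC: βp ≥ (20−16)/(20−2) = 2/9.
So p ≥ (2/9)/(5/6) = 4/15.

4/15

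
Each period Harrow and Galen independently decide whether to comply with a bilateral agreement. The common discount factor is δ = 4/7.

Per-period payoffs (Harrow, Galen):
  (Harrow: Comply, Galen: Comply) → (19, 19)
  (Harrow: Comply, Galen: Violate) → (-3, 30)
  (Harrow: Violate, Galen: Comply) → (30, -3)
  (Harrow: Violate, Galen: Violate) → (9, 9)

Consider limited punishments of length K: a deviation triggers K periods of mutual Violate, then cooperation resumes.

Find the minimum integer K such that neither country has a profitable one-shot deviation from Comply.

Need Σ_{k=1}^{K} δ^k ≥ (30−19)/(19−9) = 1.1000 at δ = 4/7.
At K = 3 the sum is 1.0845 < 1.1000; at K = 4 it is 1.1912 ≥ 1.1000.
So the minimum punishment length is K = 4.

4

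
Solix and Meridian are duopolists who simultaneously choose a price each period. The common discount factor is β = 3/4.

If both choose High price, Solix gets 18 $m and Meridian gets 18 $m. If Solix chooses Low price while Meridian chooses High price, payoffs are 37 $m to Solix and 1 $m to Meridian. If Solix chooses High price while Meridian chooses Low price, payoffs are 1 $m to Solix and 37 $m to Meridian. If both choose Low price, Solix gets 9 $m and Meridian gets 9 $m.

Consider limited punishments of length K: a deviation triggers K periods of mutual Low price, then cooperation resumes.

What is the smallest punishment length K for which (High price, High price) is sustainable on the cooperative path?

5

No profitable deviation requires (18−9)(β+…+β^K) ≥ 37−18, i.e. β+…+β^K ≥ 19/9 ≈ 2.1111.
With β = 3/4, the partial sums are K=1: 0.7500, K=2: 1.3125, K=3: 1.7344, K=4: 2.0508, K=5: 2.2881.
K = 5 is the first length at which the sum reaches 2.1111.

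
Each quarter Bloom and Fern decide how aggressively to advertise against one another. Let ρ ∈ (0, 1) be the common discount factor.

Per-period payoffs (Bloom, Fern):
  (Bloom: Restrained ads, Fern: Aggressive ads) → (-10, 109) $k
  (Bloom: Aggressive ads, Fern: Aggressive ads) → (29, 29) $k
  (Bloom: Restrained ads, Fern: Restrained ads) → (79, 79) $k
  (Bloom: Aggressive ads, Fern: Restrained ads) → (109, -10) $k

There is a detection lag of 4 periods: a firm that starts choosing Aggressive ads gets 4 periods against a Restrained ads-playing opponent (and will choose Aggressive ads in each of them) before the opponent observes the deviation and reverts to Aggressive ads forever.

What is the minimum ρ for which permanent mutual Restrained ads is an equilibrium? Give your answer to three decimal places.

0.783

The best deviation is to choose Aggressive ads for all 4 undetected periods, earning 109 each, then 29 forever once detected.
Deviation value: 109(1−ρ^4)/(1−ρ) + 29ρ^4/(1−ρ); cooperation value: 79/(1−ρ).
IC: 79 ≥ 109(1−ρ^4) + 29ρ^4 = 109 − 80ρ^4.
So ρ^4 ≥ 30/80 = 3/8, giving ρ ≥ (3/8)^(1/4) ≈ 0.783.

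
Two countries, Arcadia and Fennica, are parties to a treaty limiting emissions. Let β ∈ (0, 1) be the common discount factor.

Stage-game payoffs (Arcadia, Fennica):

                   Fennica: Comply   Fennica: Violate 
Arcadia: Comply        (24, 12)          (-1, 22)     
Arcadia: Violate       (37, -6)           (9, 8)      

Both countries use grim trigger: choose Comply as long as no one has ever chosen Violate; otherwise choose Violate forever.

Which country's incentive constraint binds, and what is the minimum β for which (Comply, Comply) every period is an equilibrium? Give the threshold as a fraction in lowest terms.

For Arcadia: deviation gain 37−24 = 13, per-period punishment loss 24−9 = 15. IC gives β ≥ 13/28.
For Fennica: gain 10, loss 4 per period, so β ≥ 10/14 = 5/7.
The tighter constraint is Fennica's, so cooperation needs β ≥ 5/7.

Fennica; β ≥ 5/7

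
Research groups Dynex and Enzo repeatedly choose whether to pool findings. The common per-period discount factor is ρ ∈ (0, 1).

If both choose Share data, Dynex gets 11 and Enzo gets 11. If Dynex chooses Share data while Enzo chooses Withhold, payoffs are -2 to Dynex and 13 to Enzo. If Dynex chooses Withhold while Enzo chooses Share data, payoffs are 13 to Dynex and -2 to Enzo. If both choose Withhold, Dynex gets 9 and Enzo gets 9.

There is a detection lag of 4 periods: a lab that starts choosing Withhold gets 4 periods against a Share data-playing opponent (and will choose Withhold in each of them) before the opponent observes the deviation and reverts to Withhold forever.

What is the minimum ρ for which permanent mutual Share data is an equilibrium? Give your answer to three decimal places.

Deviating for the 4 undetected periods gains 13−11 = 2 per period over cooperation, then loses 11−9 = 2 per period forever once punishment starts.
Gain: 2(1 + ρ + … + ρ^3); loss: 2·ρ^4/(1−ρ).
No profitable deviation ⇔ 2(1−ρ^4) ≤ 2·ρ^4, i.e. ρ^4 ≥ 2/(2+2) = 1/2.
Hence ρ ≥ (1/2)^(1/4) ≈ 0.841.

0.841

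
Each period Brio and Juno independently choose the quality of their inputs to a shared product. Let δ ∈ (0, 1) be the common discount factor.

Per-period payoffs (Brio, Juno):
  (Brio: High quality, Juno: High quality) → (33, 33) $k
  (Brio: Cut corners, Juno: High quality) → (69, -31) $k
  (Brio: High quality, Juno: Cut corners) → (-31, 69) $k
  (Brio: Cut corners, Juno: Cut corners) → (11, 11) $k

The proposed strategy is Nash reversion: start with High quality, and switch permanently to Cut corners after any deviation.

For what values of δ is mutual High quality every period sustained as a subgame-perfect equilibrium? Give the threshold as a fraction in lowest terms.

Cooperation forever yields 33 each period: 33/(1−δ).
Deviating yields 69 once, then 11 forever: 69 + 11δ/(1−δ).
No profitable deviation requires 33/(1−δ) ≥ 69 + 11δ/(1−δ).
Multiplying by (1−δ): 33 ≥ 69(1−δ) + 11δ = 69 − 58δ.
So 58δ ≥ 36, i.e. δ ≥ 36/58 = 18/29.

18/29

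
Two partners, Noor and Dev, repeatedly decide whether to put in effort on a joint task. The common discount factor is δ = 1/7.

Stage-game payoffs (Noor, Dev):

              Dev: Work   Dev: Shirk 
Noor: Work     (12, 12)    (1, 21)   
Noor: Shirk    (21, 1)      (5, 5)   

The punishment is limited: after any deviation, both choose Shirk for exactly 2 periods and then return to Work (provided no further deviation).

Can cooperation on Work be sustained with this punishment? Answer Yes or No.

Comparing payoff streams over the 3 periods until play realigns: cooperate → 12(1+δ+…+δ^2); deviate → 21 + 5(δ+…+δ^2).
Cooperation is sustained iff (12−5)(δ+…+δ^2) ≥ 21−12.
δ+…+δ^2 = 1/7·(1−(1/7)^2)/(1−1/7) = 0.1633, and (21−12)/(12−5) = 1.2857.
0.1633 < 1.2857, so cooperation is not sustainable.

No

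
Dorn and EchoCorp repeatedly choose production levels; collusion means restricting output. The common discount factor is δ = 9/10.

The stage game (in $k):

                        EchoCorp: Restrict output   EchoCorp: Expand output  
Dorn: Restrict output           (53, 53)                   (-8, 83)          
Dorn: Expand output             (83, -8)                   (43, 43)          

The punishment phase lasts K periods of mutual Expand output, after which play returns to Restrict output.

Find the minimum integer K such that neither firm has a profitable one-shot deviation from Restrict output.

4

Need Σ_{k=1}^{K} δ^k ≥ (83−53)/(53−43) = 3.0000 at δ = 9/10.
At K = 3 the sum is 2.4390 < 3.0000; at K = 4 it is 3.0951 ≥ 3.0000.
So the minimum punishment length is K = 4.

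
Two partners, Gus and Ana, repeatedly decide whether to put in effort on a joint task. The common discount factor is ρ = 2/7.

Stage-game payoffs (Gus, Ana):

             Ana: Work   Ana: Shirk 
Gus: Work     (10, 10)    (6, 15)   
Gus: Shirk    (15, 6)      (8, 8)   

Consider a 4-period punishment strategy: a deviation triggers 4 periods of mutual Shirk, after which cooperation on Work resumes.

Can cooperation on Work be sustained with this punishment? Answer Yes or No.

A one-shot deviation gives 15 now, then 8 for 4 periods, then back to 10.
Gain from deviating: (15−10) today; loss: (10−8) in each of the next 4 periods.
No-deviation condition: (10−8)(ρ+…+ρ^4) ≥ 15−10, i.e. ρ+…+ρ^4 ≥ 5/2.
At ρ = 2/7: ρ+…+ρ^4 = 0.3973 < 2.5000.
So cooperation is not sustainable.

No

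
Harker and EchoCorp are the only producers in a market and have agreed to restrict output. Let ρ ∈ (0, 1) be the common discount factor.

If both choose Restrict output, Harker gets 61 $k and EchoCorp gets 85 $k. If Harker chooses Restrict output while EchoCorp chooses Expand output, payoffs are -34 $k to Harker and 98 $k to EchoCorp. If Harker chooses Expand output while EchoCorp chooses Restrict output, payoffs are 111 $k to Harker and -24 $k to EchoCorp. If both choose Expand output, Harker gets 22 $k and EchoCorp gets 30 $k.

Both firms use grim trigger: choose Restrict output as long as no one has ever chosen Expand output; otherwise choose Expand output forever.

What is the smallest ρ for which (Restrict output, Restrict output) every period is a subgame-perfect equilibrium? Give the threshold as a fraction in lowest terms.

50/89

Harker: cooperation gives 61 each period; deviation gives 111 once then 22 forever.
  61/(1−ρ) ≥ 111 + 22ρ/(1−ρ) ⇒ ρ ≥ 50/89.
EchoCorp: cooperation gives 85 each period; deviation gives 98 once then 30 forever.
  ρ ≥ 13/68.
Both must hold, so the binding constraint is Harker's: ρ ≥ 50/89.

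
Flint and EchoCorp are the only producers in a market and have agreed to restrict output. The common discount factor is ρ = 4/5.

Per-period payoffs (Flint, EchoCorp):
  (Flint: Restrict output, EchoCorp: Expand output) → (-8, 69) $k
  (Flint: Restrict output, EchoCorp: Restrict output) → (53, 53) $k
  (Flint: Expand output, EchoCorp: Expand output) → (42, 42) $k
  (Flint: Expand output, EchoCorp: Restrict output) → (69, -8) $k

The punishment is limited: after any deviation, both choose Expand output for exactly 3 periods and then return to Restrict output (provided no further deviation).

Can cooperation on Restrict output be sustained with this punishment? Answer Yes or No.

IC: ρ+…+ρ^3 ≥ (69−53)/(53−42) = 16/11.
At ρ = 4/5: partial sum = 1.9520 ≥ 1.4545. Cooperation sustainable.

Yes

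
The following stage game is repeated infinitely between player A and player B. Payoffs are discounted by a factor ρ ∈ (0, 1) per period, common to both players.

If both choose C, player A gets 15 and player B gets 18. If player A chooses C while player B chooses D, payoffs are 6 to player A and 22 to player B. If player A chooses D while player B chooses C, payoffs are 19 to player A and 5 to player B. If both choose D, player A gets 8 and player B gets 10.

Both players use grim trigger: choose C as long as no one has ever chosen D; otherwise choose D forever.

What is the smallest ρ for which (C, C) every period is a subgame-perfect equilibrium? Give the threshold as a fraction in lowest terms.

player A's threshold: (19−15)/(19−8) = 4/11.
player B's threshold: (22−18)/(22−10) = 1/3.
4/11 > 1/3, so player A binds and ρ* = 4/11.

4/11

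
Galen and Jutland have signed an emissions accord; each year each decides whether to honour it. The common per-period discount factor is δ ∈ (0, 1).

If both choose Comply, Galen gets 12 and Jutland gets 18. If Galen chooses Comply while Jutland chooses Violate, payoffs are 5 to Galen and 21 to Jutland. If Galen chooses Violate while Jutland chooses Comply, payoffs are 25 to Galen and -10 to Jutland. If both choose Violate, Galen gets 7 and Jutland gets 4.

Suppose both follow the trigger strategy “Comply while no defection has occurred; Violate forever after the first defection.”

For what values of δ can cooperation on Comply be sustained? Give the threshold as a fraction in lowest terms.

13/18

For Galen: deviation gain 25−12 = 13, per-period punishment loss 12−7 = 5. IC gives δ ≥ 13/18.
For Jutland: gain 3, loss 14 per period, so δ ≥ 3/17.
The tighter constraint is Galen's, so cooperation needs δ ≥ 13/18.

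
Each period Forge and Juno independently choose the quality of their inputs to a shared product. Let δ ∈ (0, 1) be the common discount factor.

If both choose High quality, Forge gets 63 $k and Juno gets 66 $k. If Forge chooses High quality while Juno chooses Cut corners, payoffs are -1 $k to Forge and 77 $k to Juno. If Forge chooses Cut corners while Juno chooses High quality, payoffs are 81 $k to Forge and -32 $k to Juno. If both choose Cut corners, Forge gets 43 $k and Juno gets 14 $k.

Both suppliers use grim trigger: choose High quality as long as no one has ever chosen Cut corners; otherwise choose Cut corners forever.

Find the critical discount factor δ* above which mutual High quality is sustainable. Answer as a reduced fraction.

For Forge: deviation gain 81−63 = 18, per-period punishment loss 63−43 = 20. IC gives δ ≥ 18/38 = 9/19.
For Juno: gain 11, loss 52 per period, so δ ≥ 11/63.
The tighter constraint is Forge's, so cooperation needs δ ≥ 9/19.

9/19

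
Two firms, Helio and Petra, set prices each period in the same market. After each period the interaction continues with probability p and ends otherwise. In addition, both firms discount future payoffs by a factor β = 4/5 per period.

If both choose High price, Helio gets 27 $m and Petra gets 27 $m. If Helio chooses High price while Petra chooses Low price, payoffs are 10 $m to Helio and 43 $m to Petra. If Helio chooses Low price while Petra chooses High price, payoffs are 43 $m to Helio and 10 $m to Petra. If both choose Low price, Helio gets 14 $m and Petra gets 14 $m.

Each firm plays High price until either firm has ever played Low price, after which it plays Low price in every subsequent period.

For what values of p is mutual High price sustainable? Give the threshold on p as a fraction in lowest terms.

20/29

Expected continuation weight on next period's payoff is β·p = 4/5·p, which plays the role of the discount factor.
Cooperation requires 4/5·p ≥ (43−27)/(43−14) = 16/29, hence p ≥ 20/29.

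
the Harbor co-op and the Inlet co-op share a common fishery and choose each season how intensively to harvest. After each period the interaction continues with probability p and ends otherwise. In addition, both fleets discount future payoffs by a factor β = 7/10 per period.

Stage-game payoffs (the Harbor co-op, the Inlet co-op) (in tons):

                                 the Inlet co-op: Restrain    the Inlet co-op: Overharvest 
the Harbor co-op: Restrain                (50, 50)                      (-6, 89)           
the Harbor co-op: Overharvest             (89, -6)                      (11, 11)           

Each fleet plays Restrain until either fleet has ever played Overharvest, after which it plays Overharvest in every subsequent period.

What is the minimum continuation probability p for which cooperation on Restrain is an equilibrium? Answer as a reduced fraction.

With continuation probability p and discount β, the effective per-period discount factor is βp.
Grim-trigger IC: βp ≥ (89−50)/(89−11) = 1/2.
So p ≥ (1/2)/(7/10) = 5/7.

5/7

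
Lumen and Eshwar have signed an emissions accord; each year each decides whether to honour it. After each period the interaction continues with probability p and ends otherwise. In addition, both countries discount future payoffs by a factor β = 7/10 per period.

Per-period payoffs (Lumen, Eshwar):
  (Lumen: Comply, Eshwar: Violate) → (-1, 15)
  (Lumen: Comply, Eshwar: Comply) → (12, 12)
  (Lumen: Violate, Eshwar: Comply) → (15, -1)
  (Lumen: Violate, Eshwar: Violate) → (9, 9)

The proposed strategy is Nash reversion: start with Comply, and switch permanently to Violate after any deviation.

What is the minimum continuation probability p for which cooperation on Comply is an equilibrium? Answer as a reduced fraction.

5/7

With continuation probability p and discount β, the effective per-period discount factor is βp.
Grim-trigger IC: βp ≥ (15−12)/(15−9) = 1/2.
So p ≥ (1/2)/(7/10) = 5/7.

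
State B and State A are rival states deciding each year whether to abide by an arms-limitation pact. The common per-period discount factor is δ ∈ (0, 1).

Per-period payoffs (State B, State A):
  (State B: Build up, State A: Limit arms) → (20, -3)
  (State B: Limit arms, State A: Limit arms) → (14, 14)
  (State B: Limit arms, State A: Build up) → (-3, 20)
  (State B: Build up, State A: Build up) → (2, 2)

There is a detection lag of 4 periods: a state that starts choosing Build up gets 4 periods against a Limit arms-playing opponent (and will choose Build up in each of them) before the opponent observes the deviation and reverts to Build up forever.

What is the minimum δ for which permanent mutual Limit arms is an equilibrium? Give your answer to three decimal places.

The best deviation is to choose Build up for all 4 undetected periods, earning 20 each, then 2 forever once detected.
Deviation value: 20(1−δ^4)/(1−δ) + 2δ^4/(1−δ); cooperation value: 14/(1−δ).
IC: 14 ≥ 20(1−δ^4) + 2δ^4 = 20 − 18δ^4.
So δ^4 ≥ 6/18 = 1/3, giving δ ≥ (1/3)^(1/4) ≈ 0.760.

0.760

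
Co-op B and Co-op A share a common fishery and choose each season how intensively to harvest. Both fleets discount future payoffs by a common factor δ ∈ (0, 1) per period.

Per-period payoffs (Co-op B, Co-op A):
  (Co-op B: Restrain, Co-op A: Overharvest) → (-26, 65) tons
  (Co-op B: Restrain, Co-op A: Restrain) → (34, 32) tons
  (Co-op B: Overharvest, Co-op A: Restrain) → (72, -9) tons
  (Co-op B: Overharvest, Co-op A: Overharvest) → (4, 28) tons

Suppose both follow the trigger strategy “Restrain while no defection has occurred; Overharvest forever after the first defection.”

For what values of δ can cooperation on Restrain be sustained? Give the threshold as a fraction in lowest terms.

33/37

Co-op B's threshold: (72−34)/(72−4) = 19/34.
Co-op A's threshold: (65−32)/(65−28) = 33/37.
19/34 < 33/37, so Co-op A binds and δ* = 33/37.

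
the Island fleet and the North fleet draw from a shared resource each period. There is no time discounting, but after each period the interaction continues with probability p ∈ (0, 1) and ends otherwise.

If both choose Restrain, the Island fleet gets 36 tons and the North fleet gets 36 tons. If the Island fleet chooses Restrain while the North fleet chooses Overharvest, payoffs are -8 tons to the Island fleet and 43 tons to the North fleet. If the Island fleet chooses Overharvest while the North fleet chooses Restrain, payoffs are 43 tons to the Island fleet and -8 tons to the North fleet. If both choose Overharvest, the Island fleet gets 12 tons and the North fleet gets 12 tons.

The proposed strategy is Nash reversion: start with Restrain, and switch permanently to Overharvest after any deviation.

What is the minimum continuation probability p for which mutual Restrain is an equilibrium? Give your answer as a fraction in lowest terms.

With no time discounting, the continuation probability p plays the role of the discount factor.
Grim-trigger IC: 36/(1−p) ≥ 43 + 12p/(1−p) ⇒ p ≥ (43−36)/(43−12) = 7/31.

7/31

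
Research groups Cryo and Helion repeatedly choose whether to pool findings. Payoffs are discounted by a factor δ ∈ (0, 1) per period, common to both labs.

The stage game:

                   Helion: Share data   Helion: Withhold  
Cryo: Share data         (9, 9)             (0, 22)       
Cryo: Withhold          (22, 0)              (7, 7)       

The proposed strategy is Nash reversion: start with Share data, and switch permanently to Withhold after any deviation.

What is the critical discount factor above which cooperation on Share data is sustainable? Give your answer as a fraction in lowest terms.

13/15

Under grim trigger the critical discount factor is (T−C)/(T−P) with T = 22, C = 9, P = 7.
δ* = (22−9)/(22−7) = 13/15.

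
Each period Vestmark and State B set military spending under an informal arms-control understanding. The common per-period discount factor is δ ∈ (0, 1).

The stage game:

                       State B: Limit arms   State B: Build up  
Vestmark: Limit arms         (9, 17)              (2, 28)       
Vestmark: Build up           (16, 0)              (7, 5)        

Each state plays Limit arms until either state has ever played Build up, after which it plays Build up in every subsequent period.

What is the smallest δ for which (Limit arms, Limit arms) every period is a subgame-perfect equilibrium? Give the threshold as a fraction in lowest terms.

7/9

Vestmark's threshold: (16−9)/(16−7) = 7/9.
State B's threshold: (28−17)/(28−5) = 11/23.
7/9 > 11/23, so Vestmark binds and δ* = 7/9.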